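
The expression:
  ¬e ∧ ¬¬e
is never true.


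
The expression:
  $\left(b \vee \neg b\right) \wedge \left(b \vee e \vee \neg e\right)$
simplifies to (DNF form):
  $\text{True}$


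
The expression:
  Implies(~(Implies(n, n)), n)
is always true.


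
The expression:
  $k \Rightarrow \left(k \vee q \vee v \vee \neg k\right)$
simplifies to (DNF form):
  $\text{True}$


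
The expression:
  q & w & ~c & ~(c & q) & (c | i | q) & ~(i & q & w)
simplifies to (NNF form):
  q & w & ~c & ~i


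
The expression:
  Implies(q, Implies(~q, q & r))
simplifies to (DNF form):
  True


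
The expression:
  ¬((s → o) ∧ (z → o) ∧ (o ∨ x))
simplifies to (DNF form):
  (s ∧ ¬o) ∨ (z ∧ ¬o) ∨ (¬o ∧ ¬x)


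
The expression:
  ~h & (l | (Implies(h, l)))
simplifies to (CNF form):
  ~h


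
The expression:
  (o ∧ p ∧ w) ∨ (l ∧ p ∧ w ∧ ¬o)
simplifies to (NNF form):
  p ∧ w ∧ (l ∨ o)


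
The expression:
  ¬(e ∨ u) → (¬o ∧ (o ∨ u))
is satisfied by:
  {e: True, u: True}
  {e: True, u: False}
  {u: True, e: False}


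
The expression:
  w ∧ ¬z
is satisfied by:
  {w: True, z: False}


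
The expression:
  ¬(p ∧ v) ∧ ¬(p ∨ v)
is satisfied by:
  {v: False, p: False}


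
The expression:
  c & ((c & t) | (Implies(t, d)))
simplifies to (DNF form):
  c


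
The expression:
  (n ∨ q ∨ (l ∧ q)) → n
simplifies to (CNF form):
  n ∨ ¬q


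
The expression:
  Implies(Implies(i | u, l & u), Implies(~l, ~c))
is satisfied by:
  {i: True, u: True, l: True, c: False}
  {i: True, u: True, c: False, l: False}
  {i: True, l: True, c: False, u: False}
  {i: True, c: False, l: False, u: False}
  {u: True, l: True, c: False, i: False}
  {u: True, c: False, l: False, i: False}
  {l: True, u: False, c: False, i: False}
  {u: False, c: False, l: False, i: False}
  {u: True, i: True, c: True, l: True}
  {u: True, i: True, c: True, l: False}
  {i: True, c: True, l: True, u: False}
  {i: True, c: True, u: False, l: False}
  {l: True, c: True, u: True, i: False}
  {c: True, u: True, i: False, l: False}
  {c: True, l: True, i: False, u: False}


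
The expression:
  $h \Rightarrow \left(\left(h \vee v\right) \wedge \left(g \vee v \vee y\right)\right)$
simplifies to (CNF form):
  $g \vee v \vee y \vee \neg h$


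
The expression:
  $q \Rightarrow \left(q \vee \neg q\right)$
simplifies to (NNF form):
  $\text{True}$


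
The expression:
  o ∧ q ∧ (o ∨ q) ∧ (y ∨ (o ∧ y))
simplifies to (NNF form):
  o ∧ q ∧ y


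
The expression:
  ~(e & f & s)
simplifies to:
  ~e | ~f | ~s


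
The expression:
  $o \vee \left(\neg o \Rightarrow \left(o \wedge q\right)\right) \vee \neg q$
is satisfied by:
  {o: True, q: False}
  {q: False, o: False}
  {q: True, o: True}


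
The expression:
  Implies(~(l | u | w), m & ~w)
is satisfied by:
  {u: True, m: True, l: True, w: True}
  {u: True, m: True, l: True, w: False}
  {u: True, m: True, w: True, l: False}
  {u: True, m: True, w: False, l: False}
  {u: True, l: True, w: True, m: False}
  {u: True, l: True, w: False, m: False}
  {u: True, l: False, w: True, m: False}
  {u: True, l: False, w: False, m: False}
  {m: True, l: True, w: True, u: False}
  {m: True, l: True, w: False, u: False}
  {m: True, w: True, l: False, u: False}
  {m: True, w: False, l: False, u: False}
  {l: True, w: True, m: False, u: False}
  {l: True, m: False, w: False, u: False}
  {w: True, m: False, l: False, u: False}


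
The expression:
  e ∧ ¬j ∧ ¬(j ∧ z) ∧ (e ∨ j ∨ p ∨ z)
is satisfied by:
  {e: True, j: False}


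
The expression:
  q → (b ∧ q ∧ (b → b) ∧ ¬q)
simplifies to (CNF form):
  ¬q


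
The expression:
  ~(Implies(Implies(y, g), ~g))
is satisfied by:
  {g: True}


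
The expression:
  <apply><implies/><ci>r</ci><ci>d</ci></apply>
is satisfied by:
  {d: True, r: False}
  {r: False, d: False}
  {r: True, d: True}


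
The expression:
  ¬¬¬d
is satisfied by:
  {d: False}


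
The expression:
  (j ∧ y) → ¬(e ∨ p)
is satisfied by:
  {p: False, e: False, y: False, j: False}
  {e: True, j: False, p: False, y: False}
  {p: True, j: False, e: False, y: False}
  {e: True, p: True, j: False, y: False}
  {j: True, p: False, e: False, y: False}
  {j: True, e: True, p: False, y: False}
  {j: True, p: True, e: False, y: False}
  {j: True, e: True, p: True, y: False}
  {y: True, j: False, p: False, e: False}
  {y: True, e: True, j: False, p: False}
  {y: True, p: True, j: False, e: False}
  {y: True, e: True, p: True, j: False}
  {y: True, j: True, p: False, e: False}


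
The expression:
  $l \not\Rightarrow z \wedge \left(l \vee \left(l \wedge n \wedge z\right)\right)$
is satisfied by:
  {l: True, z: False}


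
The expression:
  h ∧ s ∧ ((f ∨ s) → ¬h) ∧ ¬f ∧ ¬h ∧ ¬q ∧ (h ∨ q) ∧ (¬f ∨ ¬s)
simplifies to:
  False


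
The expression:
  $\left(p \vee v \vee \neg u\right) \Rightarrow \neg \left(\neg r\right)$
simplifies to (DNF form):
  $r \vee \left(u \wedge \neg p \wedge \neg v\right)$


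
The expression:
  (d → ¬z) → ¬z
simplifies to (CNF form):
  d ∨ ¬z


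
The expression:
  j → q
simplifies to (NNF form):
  q ∨ ¬j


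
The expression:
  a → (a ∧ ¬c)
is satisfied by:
  {c: False, a: False}
  {a: True, c: False}
  {c: True, a: False}


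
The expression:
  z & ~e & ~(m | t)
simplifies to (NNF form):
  z & ~e & ~m & ~t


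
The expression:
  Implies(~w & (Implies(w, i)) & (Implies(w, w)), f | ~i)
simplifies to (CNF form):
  f | w | ~i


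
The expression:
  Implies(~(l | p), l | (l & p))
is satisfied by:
  {l: True, p: True}
  {l: True, p: False}
  {p: True, l: False}


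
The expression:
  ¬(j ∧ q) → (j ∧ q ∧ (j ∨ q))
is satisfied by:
  {j: True, q: True}


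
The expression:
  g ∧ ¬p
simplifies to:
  g ∧ ¬p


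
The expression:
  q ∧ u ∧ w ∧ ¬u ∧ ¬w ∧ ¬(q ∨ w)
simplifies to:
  False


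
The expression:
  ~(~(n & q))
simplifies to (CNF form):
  n & q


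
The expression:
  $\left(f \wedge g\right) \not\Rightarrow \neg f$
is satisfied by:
  {g: True, f: True}


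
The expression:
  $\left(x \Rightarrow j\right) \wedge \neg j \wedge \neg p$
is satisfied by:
  {x: False, p: False, j: False}


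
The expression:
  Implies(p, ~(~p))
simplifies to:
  True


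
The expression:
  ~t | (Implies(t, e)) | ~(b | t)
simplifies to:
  e | ~t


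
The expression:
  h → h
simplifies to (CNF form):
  True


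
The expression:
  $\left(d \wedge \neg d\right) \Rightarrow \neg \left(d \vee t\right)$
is always true.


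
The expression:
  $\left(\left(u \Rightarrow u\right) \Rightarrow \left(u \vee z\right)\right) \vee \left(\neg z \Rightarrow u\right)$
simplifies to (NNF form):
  $u \vee z$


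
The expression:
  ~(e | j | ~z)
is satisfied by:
  {z: True, e: False, j: False}


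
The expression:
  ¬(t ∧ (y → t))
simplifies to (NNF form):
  ¬t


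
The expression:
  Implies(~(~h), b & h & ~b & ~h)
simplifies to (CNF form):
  ~h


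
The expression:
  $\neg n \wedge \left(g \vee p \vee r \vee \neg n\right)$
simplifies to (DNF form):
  $\neg n$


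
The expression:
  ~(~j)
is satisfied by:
  {j: True}


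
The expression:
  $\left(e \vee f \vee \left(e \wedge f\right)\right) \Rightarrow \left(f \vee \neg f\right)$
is always true.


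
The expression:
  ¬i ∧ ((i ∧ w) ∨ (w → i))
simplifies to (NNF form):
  ¬i ∧ ¬w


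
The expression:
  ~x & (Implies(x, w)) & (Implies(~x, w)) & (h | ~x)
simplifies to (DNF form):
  w & ~x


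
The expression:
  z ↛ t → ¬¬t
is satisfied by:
  {t: True, z: False}
  {z: False, t: False}
  {z: True, t: True}


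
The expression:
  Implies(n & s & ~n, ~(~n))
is always true.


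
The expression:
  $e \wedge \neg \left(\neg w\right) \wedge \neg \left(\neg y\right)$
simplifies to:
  $e \wedge w \wedge y$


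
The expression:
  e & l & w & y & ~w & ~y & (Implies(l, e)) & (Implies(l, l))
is never true.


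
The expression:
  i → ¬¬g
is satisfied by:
  {g: True, i: False}
  {i: False, g: False}
  {i: True, g: True}


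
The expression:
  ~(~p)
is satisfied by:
  {p: True}


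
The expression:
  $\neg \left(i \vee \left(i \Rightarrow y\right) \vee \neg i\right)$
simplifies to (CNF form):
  $\text{False}$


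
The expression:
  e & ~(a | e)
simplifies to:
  False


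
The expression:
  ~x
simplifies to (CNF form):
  ~x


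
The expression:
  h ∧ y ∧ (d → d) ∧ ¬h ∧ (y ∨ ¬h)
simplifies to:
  False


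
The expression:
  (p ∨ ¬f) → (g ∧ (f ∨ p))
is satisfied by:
  {f: True, g: True, p: False}
  {f: True, g: False, p: False}
  {p: True, f: True, g: True}
  {p: True, g: True, f: False}


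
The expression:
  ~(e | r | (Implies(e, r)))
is never true.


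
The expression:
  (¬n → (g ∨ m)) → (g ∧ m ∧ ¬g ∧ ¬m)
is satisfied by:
  {n: False, g: False, m: False}


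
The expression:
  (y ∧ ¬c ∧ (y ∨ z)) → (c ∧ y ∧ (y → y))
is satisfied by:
  {c: True, y: False}
  {y: False, c: False}
  {y: True, c: True}


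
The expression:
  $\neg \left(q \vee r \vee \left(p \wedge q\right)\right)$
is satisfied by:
  {q: False, r: False}


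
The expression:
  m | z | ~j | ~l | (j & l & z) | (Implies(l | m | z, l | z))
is always true.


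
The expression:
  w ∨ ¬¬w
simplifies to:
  w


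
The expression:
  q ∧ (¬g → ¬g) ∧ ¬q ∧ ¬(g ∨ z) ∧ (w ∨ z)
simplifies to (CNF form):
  False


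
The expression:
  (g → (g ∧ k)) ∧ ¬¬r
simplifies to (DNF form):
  (k ∧ r) ∨ (r ∧ ¬g)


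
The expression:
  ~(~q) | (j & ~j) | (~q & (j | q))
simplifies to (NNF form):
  j | q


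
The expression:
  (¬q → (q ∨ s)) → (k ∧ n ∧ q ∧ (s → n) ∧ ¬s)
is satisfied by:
  {k: True, n: True, q: False, s: False}
  {k: True, n: False, q: False, s: False}
  {n: True, k: False, q: False, s: False}
  {k: False, n: False, q: False, s: False}
  {k: True, q: True, n: True, s: False}


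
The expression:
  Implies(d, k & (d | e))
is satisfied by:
  {k: True, d: False}
  {d: False, k: False}
  {d: True, k: True}


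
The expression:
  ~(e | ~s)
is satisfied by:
  {s: True, e: False}


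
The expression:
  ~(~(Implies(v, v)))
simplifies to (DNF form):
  True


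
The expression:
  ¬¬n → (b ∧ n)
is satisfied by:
  {b: True, n: False}
  {n: False, b: False}
  {n: True, b: True}


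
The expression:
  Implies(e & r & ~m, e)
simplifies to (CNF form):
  True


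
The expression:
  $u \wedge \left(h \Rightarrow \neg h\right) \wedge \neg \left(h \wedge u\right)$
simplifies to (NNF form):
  $u \wedge \neg h$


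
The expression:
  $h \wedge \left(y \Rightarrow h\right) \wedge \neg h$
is never true.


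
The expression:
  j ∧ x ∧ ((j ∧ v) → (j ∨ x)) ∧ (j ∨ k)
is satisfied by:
  {j: True, x: True}


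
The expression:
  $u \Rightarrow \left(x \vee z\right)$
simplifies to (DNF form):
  $x \vee z \vee \neg u$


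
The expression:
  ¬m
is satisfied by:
  {m: False}


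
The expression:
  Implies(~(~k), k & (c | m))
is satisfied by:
  {c: True, m: True, k: False}
  {c: True, k: False, m: False}
  {m: True, k: False, c: False}
  {m: False, k: False, c: False}
  {c: True, m: True, k: True}
  {c: True, k: True, m: False}
  {m: True, k: True, c: False}


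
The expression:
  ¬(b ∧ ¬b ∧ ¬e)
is always true.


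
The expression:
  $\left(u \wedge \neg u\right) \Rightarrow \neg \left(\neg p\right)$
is always true.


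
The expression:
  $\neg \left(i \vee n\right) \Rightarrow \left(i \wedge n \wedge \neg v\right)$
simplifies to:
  $i \vee n$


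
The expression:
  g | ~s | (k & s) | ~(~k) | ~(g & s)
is always true.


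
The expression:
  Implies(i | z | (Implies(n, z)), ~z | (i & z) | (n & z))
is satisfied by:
  {i: True, n: True, z: False}
  {i: True, z: False, n: False}
  {n: True, z: False, i: False}
  {n: False, z: False, i: False}
  {i: True, n: True, z: True}
  {i: True, z: True, n: False}
  {n: True, z: True, i: False}


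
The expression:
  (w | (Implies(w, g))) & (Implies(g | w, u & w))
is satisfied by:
  {u: True, w: False, g: False}
  {w: False, g: False, u: False}
  {u: True, w: True, g: False}
  {u: True, g: True, w: True}


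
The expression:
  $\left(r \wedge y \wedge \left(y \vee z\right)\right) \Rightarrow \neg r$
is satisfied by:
  {y: False, r: False}
  {r: True, y: False}
  {y: True, r: False}


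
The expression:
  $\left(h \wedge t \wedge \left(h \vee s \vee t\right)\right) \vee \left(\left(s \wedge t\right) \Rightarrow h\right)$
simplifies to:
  $h \vee \neg s \vee \neg t$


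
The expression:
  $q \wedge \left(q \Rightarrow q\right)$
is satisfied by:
  {q: True}


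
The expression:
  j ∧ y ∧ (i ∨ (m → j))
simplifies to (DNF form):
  j ∧ y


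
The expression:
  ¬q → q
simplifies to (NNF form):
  q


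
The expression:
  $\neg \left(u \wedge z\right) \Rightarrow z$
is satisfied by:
  {z: True}


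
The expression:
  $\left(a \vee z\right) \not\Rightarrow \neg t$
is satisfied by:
  {t: True, a: True, z: True}
  {t: True, a: True, z: False}
  {t: True, z: True, a: False}


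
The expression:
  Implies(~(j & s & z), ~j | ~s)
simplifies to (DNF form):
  z | ~j | ~s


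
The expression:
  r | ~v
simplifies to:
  r | ~v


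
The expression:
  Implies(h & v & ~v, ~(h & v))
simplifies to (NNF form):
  True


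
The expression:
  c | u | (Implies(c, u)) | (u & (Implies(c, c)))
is always true.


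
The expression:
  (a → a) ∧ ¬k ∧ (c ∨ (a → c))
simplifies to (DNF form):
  (c ∧ ¬k) ∨ (¬a ∧ ¬k)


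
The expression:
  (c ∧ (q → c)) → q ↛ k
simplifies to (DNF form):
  (q ∧ ¬k) ∨ ¬c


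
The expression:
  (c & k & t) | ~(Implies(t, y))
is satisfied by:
  {t: True, c: True, k: True, y: False}
  {t: True, c: True, k: False, y: False}
  {t: True, k: True, c: False, y: False}
  {t: True, k: False, c: False, y: False}
  {t: True, y: True, c: True, k: True}


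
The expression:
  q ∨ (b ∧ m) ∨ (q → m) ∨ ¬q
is always true.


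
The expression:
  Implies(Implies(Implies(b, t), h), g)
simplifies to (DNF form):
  g | (t & ~h) | (~b & ~h)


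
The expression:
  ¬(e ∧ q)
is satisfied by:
  {e: False, q: False}
  {q: True, e: False}
  {e: True, q: False}


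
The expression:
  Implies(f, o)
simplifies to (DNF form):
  o | ~f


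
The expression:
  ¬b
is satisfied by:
  {b: False}


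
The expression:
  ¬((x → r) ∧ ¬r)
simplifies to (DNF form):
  r ∨ x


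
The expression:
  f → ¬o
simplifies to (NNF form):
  ¬f ∨ ¬o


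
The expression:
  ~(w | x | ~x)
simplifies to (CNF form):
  False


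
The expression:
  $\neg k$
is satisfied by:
  {k: False}


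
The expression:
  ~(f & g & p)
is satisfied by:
  {p: False, g: False, f: False}
  {f: True, p: False, g: False}
  {g: True, p: False, f: False}
  {f: True, g: True, p: False}
  {p: True, f: False, g: False}
  {f: True, p: True, g: False}
  {g: True, p: True, f: False}


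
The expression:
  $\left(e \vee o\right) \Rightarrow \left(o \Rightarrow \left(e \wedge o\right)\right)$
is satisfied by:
  {e: True, o: False}
  {o: False, e: False}
  {o: True, e: True}


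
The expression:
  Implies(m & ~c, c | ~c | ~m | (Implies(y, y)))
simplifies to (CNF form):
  True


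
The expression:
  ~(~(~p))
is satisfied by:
  {p: False}


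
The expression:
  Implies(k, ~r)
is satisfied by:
  {k: False, r: False}
  {r: True, k: False}
  {k: True, r: False}


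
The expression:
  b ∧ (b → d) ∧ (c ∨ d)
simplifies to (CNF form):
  b ∧ d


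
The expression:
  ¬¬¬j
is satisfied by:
  {j: False}


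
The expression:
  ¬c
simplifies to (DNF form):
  ¬c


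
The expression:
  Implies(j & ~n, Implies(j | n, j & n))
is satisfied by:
  {n: True, j: False}
  {j: False, n: False}
  {j: True, n: True}


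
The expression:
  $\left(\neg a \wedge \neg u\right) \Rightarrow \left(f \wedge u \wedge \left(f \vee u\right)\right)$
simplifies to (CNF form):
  $a \vee u$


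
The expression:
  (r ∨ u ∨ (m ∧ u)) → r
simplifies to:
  r ∨ ¬u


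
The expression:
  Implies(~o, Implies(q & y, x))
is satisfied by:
  {x: True, o: True, q: False, y: False}
  {x: True, q: False, o: False, y: False}
  {o: True, x: False, q: False, y: False}
  {x: False, q: False, o: False, y: False}
  {y: True, x: True, o: True, q: False}
  {y: True, x: True, q: False, o: False}
  {y: True, o: True, x: False, q: False}
  {y: True, x: False, q: False, o: False}
  {x: True, q: True, o: True, y: False}
  {x: True, q: True, y: False, o: False}
  {q: True, o: True, y: False, x: False}
  {q: True, y: False, o: False, x: False}
  {x: True, q: True, y: True, o: True}
  {x: True, q: True, y: True, o: False}
  {q: True, y: True, o: True, x: False}


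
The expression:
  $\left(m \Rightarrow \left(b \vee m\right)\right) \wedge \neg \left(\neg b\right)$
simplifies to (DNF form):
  $b$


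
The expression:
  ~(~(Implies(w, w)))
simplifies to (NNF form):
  True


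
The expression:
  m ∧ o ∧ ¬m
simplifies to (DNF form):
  False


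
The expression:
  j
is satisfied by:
  {j: True}


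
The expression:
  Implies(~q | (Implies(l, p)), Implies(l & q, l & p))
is always true.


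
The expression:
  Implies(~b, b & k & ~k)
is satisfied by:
  {b: True}


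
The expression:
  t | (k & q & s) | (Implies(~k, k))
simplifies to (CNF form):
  k | t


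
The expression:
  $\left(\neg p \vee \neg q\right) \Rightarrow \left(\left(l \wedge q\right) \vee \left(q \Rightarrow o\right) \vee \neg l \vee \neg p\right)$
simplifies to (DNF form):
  $\text{True}$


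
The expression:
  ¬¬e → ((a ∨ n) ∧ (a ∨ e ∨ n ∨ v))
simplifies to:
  a ∨ n ∨ ¬e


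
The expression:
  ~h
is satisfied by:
  {h: False}


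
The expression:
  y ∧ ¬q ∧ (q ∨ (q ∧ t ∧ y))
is never true.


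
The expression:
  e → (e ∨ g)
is always true.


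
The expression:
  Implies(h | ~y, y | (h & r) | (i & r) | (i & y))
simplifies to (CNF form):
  (r | y) & (h | i | y) & (h | r | y) & (i | r | y)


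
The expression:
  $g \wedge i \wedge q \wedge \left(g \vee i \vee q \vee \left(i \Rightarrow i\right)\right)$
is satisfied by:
  {i: True, g: True, q: True}


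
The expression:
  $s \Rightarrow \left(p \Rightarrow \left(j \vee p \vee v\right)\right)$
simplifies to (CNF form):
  $\text{True}$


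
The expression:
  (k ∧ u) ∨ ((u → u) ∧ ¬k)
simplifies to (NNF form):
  u ∨ ¬k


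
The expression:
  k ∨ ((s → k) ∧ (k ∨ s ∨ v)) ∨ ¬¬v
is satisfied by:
  {k: True, v: True}
  {k: True, v: False}
  {v: True, k: False}


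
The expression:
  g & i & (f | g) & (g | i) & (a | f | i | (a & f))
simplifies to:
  g & i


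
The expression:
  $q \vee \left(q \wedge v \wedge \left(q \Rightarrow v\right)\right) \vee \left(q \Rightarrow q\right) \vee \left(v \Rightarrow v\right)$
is always true.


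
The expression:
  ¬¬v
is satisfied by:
  {v: True}


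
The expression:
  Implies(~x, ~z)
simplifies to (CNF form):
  x | ~z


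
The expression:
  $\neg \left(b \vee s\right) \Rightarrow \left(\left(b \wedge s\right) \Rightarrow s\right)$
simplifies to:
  $\text{True}$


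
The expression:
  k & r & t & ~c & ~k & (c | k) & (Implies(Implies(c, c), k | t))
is never true.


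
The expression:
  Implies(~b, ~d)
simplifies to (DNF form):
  b | ~d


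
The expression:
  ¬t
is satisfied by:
  {t: False}


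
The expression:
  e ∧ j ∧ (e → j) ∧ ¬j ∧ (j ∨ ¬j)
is never true.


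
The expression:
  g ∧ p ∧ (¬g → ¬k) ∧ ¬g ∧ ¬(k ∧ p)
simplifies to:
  False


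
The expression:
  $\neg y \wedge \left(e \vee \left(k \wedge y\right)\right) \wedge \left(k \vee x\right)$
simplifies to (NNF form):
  $e \wedge \neg y \wedge \left(k \vee x\right)$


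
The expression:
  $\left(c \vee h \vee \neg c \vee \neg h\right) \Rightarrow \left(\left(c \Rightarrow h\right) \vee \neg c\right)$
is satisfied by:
  {h: True, c: False}
  {c: False, h: False}
  {c: True, h: True}


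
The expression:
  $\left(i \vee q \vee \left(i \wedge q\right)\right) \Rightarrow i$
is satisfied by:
  {i: True, q: False}
  {q: False, i: False}
  {q: True, i: True}


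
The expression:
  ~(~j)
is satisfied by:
  {j: True}


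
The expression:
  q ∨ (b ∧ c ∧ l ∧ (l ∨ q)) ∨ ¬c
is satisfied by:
  {b: True, q: True, l: True, c: False}
  {b: True, q: True, l: False, c: False}
  {q: True, l: True, c: False, b: False}
  {q: True, l: False, c: False, b: False}
  {b: True, l: True, c: False, q: False}
  {b: True, l: False, c: False, q: False}
  {l: True, b: False, c: False, q: False}
  {l: False, b: False, c: False, q: False}
  {b: True, q: True, c: True, l: True}
  {b: True, q: True, c: True, l: False}
  {q: True, c: True, l: True, b: False}
  {q: True, c: True, l: False, b: False}
  {b: True, c: True, l: True, q: False}


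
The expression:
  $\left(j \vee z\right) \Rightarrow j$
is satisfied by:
  {j: True, z: False}
  {z: False, j: False}
  {z: True, j: True}


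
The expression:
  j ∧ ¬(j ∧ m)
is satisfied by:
  {j: True, m: False}


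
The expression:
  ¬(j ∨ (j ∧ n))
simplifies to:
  ¬j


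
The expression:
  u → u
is always true.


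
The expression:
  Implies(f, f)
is always true.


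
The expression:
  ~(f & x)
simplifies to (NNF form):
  ~f | ~x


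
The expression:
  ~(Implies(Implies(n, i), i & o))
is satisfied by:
  {o: False, n: False, i: False}
  {i: True, o: False, n: False}
  {i: True, n: True, o: False}
  {o: True, i: False, n: False}


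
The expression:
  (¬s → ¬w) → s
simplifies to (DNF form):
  s ∨ w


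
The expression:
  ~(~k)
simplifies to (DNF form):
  k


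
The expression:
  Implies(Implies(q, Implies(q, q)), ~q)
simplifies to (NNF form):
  ~q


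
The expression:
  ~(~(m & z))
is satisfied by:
  {z: True, m: True}


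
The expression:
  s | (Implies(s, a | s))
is always true.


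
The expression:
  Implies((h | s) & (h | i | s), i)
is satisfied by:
  {i: True, h: False, s: False}
  {i: True, s: True, h: False}
  {i: True, h: True, s: False}
  {i: True, s: True, h: True}
  {s: False, h: False, i: False}


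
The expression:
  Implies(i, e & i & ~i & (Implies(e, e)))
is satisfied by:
  {i: False}


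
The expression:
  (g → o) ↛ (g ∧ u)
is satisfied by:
  {o: True, u: False, g: False}
  {u: False, g: False, o: False}
  {o: True, u: True, g: False}
  {u: True, o: False, g: False}
  {g: True, o: True, u: False}


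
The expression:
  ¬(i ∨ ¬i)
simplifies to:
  False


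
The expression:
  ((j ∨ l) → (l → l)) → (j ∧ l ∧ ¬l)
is never true.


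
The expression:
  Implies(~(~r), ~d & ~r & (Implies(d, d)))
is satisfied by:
  {r: False}


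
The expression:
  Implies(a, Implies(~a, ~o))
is always true.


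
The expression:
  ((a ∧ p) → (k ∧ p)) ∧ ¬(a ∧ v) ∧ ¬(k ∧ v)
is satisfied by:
  {v: False, a: False, p: False, k: False}
  {k: True, v: False, a: False, p: False}
  {p: True, v: False, a: False, k: False}
  {k: True, p: True, v: False, a: False}
  {a: True, k: False, v: False, p: False}
  {k: True, a: True, v: False, p: False}
  {k: True, p: True, a: True, v: False}
  {v: True, k: False, a: False, p: False}
  {p: True, v: True, k: False, a: False}


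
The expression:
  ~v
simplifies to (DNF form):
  ~v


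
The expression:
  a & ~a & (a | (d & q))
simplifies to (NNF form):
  False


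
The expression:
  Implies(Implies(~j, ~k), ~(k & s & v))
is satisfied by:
  {s: False, k: False, j: False, v: False}
  {v: True, s: False, k: False, j: False}
  {j: True, s: False, k: False, v: False}
  {v: True, j: True, s: False, k: False}
  {k: True, v: False, s: False, j: False}
  {v: True, k: True, s: False, j: False}
  {j: True, k: True, v: False, s: False}
  {v: True, j: True, k: True, s: False}
  {s: True, j: False, k: False, v: False}
  {v: True, s: True, j: False, k: False}
  {j: True, s: True, v: False, k: False}
  {v: True, j: True, s: True, k: False}
  {k: True, s: True, j: False, v: False}
  {v: True, k: True, s: True, j: False}
  {j: True, k: True, s: True, v: False}


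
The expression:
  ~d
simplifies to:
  ~d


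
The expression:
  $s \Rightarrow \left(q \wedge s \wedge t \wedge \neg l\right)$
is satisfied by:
  {t: True, q: True, s: False, l: False}
  {t: True, q: False, s: False, l: False}
  {q: True, l: False, t: False, s: False}
  {l: False, q: False, t: False, s: False}
  {l: True, t: True, q: True, s: False}
  {l: True, t: True, q: False, s: False}
  {l: True, q: True, t: False, s: False}
  {l: True, q: False, t: False, s: False}
  {s: True, t: True, q: True, l: False}


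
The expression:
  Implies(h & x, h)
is always true.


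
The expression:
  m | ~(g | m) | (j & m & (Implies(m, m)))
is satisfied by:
  {m: True, g: False}
  {g: False, m: False}
  {g: True, m: True}


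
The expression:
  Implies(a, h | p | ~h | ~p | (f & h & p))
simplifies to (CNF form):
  True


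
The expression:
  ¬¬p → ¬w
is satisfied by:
  {p: False, w: False}
  {w: True, p: False}
  {p: True, w: False}


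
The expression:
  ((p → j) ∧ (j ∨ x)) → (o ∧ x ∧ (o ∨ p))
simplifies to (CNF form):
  (o ∨ ¬j) ∧ (x ∨ ¬j) ∧ (o ∨ p ∨ ¬j) ∧ (o ∨ p ∨ ¬x) ∧ (o ∨ ¬j ∨ ¬x) ∧ (p ∨ x ∨ ¬j) ∧ (p ∨ x ∨ ¬x) ∧ (x ∨ ¬j ∨ ¬x)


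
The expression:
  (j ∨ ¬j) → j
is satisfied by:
  {j: True}


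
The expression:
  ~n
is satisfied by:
  {n: False}


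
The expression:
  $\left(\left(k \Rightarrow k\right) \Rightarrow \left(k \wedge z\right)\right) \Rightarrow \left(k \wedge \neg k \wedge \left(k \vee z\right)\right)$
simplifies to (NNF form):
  $\neg k \vee \neg z$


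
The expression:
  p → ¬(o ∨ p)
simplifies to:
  ¬p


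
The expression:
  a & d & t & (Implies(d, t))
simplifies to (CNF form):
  a & d & t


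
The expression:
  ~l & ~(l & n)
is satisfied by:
  {l: False}


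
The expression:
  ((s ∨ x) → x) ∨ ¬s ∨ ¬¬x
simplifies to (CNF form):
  x ∨ ¬s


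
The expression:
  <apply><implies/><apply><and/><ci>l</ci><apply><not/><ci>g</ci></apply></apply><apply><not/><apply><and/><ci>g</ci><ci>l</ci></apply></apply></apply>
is always true.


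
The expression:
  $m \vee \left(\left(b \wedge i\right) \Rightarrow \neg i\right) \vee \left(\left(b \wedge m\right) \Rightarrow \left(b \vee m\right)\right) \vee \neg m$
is always true.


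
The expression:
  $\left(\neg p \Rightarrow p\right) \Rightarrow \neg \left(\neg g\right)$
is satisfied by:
  {g: True, p: False}
  {p: False, g: False}
  {p: True, g: True}


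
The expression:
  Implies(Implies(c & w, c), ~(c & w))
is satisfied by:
  {w: False, c: False}
  {c: True, w: False}
  {w: True, c: False}


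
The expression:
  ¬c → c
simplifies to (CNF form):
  c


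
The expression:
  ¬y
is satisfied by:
  {y: False}


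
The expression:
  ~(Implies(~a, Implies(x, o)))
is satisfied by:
  {x: True, o: False, a: False}


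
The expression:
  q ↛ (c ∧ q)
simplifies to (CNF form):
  q ∧ ¬c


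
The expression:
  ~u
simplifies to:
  ~u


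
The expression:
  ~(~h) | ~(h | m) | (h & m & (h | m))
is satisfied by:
  {h: True, m: False}
  {m: False, h: False}
  {m: True, h: True}


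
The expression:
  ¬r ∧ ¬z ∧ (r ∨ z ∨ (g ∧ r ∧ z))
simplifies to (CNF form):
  False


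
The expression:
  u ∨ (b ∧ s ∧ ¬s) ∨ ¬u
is always true.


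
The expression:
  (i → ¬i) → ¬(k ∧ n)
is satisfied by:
  {i: True, k: False, n: False}
  {k: False, n: False, i: False}
  {i: True, n: True, k: False}
  {n: True, k: False, i: False}
  {i: True, k: True, n: False}
  {k: True, i: False, n: False}
  {i: True, n: True, k: True}


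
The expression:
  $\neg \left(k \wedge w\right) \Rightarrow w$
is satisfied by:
  {w: True}


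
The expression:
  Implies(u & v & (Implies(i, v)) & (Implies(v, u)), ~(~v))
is always true.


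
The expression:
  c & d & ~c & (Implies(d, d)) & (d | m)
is never true.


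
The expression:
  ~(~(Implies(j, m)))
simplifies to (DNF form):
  m | ~j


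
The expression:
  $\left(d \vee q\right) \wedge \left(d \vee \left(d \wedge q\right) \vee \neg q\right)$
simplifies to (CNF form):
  $d$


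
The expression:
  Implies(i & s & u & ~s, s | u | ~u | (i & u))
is always true.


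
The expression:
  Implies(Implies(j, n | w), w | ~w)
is always true.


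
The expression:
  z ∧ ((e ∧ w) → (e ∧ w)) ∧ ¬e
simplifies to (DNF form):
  z ∧ ¬e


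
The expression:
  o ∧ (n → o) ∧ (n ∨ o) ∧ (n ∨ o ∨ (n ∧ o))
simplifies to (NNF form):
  o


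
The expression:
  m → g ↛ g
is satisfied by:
  {m: False}


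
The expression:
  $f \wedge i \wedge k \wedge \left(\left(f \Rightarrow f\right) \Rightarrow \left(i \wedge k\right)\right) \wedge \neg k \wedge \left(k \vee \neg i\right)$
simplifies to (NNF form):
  $\text{False}$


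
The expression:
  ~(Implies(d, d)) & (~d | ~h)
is never true.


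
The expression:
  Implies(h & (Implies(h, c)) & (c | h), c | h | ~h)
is always true.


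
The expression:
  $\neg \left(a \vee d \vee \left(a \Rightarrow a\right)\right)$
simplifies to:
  $\text{False}$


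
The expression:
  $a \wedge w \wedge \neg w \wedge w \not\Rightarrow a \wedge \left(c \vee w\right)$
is never true.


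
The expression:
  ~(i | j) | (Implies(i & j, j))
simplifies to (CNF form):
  True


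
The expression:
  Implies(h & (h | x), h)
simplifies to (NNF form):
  True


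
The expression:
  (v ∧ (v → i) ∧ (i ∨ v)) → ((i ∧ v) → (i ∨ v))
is always true.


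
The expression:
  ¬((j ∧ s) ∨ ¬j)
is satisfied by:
  {j: True, s: False}


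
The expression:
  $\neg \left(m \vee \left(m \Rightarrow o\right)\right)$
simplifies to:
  $\text{False}$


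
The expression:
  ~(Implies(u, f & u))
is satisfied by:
  {u: True, f: False}


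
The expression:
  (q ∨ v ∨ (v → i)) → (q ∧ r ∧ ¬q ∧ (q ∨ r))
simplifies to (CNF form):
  False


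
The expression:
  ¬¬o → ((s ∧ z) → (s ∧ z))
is always true.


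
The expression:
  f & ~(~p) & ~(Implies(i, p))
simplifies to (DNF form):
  False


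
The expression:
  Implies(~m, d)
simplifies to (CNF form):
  d | m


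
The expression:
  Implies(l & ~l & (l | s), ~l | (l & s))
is always true.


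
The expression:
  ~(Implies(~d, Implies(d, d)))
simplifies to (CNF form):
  False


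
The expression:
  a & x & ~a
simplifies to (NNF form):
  False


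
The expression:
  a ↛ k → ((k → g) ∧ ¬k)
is always true.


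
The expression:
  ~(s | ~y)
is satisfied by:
  {y: True, s: False}


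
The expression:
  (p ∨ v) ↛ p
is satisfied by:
  {v: True, p: False}


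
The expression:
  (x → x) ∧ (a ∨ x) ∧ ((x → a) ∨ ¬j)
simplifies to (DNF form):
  a ∨ (x ∧ ¬j)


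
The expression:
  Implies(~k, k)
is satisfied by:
  {k: True}


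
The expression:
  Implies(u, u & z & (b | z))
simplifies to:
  z | ~u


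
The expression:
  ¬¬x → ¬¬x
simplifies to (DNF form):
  True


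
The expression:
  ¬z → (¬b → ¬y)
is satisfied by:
  {b: True, z: True, y: False}
  {b: True, z: False, y: False}
  {z: True, b: False, y: False}
  {b: False, z: False, y: False}
  {b: True, y: True, z: True}
  {b: True, y: True, z: False}
  {y: True, z: True, b: False}


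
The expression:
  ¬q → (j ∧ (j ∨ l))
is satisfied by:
  {q: True, j: True}
  {q: True, j: False}
  {j: True, q: False}


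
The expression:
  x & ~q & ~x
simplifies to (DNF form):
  False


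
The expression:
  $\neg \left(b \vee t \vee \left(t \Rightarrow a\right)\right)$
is never true.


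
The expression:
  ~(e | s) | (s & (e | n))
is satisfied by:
  {n: True, s: False, e: False}
  {s: False, e: False, n: False}
  {n: True, s: True, e: False}
  {e: True, n: True, s: True}
  {e: True, s: True, n: False}


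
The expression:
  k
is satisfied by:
  {k: True}


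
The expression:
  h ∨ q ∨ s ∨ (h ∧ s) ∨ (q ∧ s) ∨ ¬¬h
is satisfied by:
  {s: True, q: True, h: True}
  {s: True, q: True, h: False}
  {s: True, h: True, q: False}
  {s: True, h: False, q: False}
  {q: True, h: True, s: False}
  {q: True, h: False, s: False}
  {h: True, q: False, s: False}


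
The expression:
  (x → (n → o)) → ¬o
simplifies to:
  ¬o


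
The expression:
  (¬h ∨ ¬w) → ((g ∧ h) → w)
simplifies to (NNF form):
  w ∨ ¬g ∨ ¬h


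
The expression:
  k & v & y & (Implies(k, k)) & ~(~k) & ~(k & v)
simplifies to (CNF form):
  False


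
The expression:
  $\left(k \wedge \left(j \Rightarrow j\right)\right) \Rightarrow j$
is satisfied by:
  {j: True, k: False}
  {k: False, j: False}
  {k: True, j: True}


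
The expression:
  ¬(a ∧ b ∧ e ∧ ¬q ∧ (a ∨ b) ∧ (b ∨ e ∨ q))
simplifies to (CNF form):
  q ∨ ¬a ∨ ¬b ∨ ¬e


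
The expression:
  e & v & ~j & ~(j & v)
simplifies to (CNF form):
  e & v & ~j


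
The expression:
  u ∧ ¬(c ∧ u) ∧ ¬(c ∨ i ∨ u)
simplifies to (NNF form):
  False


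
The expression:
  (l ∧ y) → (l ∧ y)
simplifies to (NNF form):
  True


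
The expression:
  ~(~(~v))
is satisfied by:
  {v: False}


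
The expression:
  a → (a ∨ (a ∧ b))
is always true.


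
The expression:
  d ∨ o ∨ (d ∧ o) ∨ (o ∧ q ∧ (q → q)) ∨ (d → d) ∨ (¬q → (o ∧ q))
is always true.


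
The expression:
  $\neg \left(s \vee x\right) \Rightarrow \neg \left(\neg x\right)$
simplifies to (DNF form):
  $s \vee x$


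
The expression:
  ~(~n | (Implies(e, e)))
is never true.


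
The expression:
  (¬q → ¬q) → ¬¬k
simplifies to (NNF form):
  k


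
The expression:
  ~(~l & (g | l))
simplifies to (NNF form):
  l | ~g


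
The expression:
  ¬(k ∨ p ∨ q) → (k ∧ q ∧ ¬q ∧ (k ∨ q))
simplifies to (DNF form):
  k ∨ p ∨ q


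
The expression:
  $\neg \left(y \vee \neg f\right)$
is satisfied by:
  {f: True, y: False}


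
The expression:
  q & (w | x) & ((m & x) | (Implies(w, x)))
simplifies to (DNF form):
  q & x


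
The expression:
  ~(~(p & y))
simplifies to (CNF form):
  p & y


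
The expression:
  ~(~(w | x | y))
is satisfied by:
  {y: True, w: True, x: True}
  {y: True, w: True, x: False}
  {y: True, x: True, w: False}
  {y: True, x: False, w: False}
  {w: True, x: True, y: False}
  {w: True, x: False, y: False}
  {x: True, w: False, y: False}


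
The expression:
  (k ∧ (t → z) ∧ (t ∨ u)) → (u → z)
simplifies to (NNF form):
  t ∨ z ∨ ¬k ∨ ¬u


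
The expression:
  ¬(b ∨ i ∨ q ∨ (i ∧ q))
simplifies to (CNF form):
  ¬b ∧ ¬i ∧ ¬q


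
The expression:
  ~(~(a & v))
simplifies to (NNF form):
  a & v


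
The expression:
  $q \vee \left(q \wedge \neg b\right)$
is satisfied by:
  {q: True}


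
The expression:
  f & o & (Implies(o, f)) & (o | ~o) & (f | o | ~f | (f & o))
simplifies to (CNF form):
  f & o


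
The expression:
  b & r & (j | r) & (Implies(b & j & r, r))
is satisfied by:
  {r: True, b: True}


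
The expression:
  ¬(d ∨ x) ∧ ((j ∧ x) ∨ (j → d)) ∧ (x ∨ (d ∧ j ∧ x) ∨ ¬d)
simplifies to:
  ¬d ∧ ¬j ∧ ¬x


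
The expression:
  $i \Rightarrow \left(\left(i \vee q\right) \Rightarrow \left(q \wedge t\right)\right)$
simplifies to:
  $\left(q \wedge t\right) \vee \neg i$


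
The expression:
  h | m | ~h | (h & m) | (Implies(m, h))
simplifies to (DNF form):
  True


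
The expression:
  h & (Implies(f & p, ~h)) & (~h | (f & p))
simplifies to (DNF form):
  False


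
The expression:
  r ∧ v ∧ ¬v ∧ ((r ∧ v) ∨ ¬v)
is never true.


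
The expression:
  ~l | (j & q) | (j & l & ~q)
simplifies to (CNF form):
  j | ~l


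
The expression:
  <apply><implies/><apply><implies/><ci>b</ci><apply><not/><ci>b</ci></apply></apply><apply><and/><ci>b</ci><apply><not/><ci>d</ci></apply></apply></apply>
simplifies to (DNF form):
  <ci>b</ci>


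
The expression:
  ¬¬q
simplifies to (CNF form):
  q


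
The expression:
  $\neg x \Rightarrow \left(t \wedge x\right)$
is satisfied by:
  {x: True}


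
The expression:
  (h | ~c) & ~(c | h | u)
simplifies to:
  ~c & ~h & ~u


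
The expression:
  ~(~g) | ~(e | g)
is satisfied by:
  {g: True, e: False}
  {e: False, g: False}
  {e: True, g: True}


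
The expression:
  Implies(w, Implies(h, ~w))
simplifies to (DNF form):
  ~h | ~w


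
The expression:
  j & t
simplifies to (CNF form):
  j & t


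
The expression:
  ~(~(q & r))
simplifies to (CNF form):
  q & r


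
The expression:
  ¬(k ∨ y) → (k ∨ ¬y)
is always true.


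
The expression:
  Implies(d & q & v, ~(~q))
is always true.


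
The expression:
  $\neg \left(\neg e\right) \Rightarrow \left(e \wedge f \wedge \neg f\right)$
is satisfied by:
  {e: False}


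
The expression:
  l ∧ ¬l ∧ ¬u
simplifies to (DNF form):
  False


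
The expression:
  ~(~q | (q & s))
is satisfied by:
  {q: True, s: False}


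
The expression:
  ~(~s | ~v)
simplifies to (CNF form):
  s & v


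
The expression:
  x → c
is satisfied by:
  {c: True, x: False}
  {x: False, c: False}
  {x: True, c: True}


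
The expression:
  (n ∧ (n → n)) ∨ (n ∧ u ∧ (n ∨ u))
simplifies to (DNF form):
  n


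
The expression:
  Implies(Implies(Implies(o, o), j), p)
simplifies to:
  p | ~j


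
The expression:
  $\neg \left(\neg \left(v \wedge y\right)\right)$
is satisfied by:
  {y: True, v: True}


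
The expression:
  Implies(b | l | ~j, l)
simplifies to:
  l | (j & ~b)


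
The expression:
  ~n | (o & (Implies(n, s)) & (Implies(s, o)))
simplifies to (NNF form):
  ~n | (o & s)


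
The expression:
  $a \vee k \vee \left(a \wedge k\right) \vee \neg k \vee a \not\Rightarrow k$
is always true.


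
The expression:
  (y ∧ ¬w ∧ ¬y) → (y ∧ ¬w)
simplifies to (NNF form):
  True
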